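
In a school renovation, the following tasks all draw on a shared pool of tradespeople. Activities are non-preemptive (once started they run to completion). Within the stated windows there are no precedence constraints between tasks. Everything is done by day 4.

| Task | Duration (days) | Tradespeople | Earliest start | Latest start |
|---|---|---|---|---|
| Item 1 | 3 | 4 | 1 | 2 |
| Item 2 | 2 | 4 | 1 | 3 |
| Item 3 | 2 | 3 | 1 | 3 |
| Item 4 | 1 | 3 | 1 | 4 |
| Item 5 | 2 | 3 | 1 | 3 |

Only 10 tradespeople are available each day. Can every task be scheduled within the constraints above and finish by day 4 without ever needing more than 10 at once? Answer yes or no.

yes

Schedule Item 1@1, Item 2@1, Item 3@3, Item 4@4, Item 5@3: d1:8  d2:8  d3:10  d4:9 — peak 10 ≤ 10.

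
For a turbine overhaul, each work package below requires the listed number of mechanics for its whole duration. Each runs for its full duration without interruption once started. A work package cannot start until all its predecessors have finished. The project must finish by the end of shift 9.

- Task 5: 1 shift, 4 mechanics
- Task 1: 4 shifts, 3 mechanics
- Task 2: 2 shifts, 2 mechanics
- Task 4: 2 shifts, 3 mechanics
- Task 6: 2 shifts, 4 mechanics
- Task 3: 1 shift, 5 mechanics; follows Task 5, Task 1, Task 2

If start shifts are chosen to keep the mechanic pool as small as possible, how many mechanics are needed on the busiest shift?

6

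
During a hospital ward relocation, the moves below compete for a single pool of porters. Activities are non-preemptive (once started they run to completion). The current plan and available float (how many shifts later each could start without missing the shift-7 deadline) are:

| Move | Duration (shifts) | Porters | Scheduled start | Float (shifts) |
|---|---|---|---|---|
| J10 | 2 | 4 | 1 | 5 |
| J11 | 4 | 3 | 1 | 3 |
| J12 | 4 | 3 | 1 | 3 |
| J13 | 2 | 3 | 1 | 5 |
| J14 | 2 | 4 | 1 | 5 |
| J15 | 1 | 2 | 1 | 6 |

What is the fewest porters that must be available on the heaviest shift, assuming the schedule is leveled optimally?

Early-start (J10@1, J11@1, J12@1, J13@1, J14@1, J15@1) gives peak 19: s1:19  s2:17  s3:6  s4:6  s5:0  s6:0  s7:0.
Shift J12→3, J13→3, J14→5.
Schedule J10@1, J11@1, J12@3, J13@3, J14@5, J15@1: s1:9  s2:7  s3:9  s4:9  s5:7  s6:7  s7:0 — peak 9.

9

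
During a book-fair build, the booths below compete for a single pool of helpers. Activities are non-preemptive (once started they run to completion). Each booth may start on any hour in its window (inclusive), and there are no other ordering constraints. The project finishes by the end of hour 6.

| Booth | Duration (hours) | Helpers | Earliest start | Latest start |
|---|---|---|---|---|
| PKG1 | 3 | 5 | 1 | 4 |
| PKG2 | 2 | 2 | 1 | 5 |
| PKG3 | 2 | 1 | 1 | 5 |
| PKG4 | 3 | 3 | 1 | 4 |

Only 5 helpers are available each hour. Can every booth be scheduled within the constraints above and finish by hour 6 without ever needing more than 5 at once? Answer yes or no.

no

The minimum achievable peak is 6; 5 < 6, so no feasible schedule stays within the cap.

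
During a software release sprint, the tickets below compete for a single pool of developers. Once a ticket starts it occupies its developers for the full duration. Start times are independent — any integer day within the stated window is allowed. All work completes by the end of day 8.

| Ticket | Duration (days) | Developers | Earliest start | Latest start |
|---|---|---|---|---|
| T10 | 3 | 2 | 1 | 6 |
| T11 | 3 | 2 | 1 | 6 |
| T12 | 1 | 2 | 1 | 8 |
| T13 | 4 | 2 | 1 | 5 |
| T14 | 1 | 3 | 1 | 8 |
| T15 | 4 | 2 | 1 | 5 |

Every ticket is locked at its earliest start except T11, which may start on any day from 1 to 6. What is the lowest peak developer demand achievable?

T11@1: d1:13  d2:8  d3:8  d4:4  d5:0  d6:0  d7:0  d8:0 → peak 13
T11@2: d1:11  d2:8  d3:8  d4:6  d5:0  d6:0  d7:0  d8:0 → peak 11
T11@3: d1:11  d2:6  d3:8  d4:6  d5:2  d6:0  d7:0  d8:0 → peak 11
T11@4: d1:11  d2:6  d3:6  d4:6  d5:2  d6:2  d7:0  d8:0 → peak 11
T11@5: d1:11  d2:6  d3:6  d4:4  d5:2  d6:2  d7:2  d8:0 → peak 11
T11@6: d1:11  d2:6  d3:6  d4:4  d5:0  d6:2  d7:2  d8:2 → peak 11
Best is T11@2, peak 11.

11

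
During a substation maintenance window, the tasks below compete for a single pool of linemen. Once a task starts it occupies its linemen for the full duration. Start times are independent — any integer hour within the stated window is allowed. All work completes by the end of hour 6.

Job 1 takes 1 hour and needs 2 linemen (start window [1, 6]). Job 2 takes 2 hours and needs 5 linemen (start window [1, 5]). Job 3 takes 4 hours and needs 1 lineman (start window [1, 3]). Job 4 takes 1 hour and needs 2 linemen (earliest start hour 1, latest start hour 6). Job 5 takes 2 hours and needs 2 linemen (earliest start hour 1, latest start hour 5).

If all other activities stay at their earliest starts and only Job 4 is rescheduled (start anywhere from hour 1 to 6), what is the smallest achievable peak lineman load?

Job 4@1: h1:12  h2:8  h3:1  h4:1  h5:0  h6:0 → peak 12
Job 4@2: h1:10  h2:10  h3:1  h4:1  h5:0  h6:0 → peak 10
Job 4@3: h1:10  h2:8  h3:3  h4:1  h5:0  h6:0 → peak 10
Job 4@4: h1:10  h2:8  h3:1  h4:3  h5:0  h6:0 → peak 10
Job 4@5: h1:10  h2:8  h3:1  h4:1  h5:2  h6:0 → peak 10
Job 4@6: h1:10  h2:8  h3:1  h4:1  h5:0  h6:2 → peak 10
Best is Job 4@2, peak 10.

10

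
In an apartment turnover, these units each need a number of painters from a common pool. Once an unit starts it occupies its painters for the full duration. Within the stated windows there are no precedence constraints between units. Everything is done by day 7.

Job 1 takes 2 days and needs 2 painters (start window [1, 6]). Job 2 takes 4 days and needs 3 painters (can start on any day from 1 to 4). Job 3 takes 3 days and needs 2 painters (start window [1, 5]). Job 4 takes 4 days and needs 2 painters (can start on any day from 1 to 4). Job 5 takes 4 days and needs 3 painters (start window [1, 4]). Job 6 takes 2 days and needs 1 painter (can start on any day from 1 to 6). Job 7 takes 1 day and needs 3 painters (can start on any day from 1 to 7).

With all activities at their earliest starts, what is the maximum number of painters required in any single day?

16

Early-start schedule: Job 1@1, Job 2@1, Job 3@1, Job 4@1, Job 5@1, Job 6@1, Job 7@1.
Load per day: day 1: 16, day 2: 13, day 3: 10, day 4: 8, day 5: 0, day 6: 0, day 7: 0.
Peak is 16.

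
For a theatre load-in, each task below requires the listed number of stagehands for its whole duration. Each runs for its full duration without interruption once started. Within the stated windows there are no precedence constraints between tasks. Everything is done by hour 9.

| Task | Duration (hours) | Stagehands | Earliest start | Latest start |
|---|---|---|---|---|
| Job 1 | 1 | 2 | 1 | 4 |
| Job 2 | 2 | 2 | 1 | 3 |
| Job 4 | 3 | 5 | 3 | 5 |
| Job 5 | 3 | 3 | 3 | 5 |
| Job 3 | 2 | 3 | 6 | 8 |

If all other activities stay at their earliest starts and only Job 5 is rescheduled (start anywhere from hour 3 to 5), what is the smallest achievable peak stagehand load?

Job 5@3: h1:4  h2:2  h3:8  h4:8  h5:8  h6:3  h7:3  h8:0  h9:0 → peak 8
Job 5@4: h1:4  h2:2  h3:5  h4:8  h5:8  h6:6  h7:3  h8:0  h9:0 → peak 8
Job 5@5: h1:4  h2:2  h3:5  h4:5  h5:8  h6:6  h7:6  h8:0  h9:0 → peak 8
Best is Job 5@3, peak 8.

8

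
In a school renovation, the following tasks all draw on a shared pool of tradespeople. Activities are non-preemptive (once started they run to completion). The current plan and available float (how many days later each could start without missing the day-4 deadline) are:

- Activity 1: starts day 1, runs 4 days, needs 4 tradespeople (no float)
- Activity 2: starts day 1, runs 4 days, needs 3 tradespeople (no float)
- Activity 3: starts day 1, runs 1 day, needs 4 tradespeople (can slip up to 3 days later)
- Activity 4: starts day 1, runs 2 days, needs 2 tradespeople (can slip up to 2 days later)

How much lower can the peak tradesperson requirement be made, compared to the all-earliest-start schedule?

2

Early-start peak: d1:13  d2:9  d3:7  d4:7 ⇒ 13.
Leveled (Activity 1@1, Activity 2@1, Activity 3@1, Activity 4@2): d1:11  d2:9  d3:9  d4:7 ⇒ 11.
Reduction 13 − 11 = 2.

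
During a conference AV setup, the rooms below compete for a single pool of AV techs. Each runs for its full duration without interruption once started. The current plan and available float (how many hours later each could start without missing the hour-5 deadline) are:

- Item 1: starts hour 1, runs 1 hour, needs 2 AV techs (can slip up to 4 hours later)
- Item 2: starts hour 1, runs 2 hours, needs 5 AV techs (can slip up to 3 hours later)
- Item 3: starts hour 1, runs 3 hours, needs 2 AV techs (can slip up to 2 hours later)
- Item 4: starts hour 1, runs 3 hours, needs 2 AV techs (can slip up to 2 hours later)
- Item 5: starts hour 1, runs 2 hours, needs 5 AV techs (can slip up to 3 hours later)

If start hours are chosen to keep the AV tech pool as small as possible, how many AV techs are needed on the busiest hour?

Early-start (Item 1@1, Item 2@1, Item 3@1, Item 4@1, Item 5@1) gives peak 16: h1:16  h2:14  h3:4  h4:0  h5:0.
Shift Item 1→3, Item 4→3, Item 5→4.
Schedule Item 1@3, Item 2@1, Item 3@1, Item 4@3, Item 5@4: h1:7  h2:7  h3:6  h4:7  h5:7 — peak 7.
Total AV tech-hours = 34 over 5 hours ⇒ peak ≥ ⌈34/5⌉ = 7, so 7 is optimal.

7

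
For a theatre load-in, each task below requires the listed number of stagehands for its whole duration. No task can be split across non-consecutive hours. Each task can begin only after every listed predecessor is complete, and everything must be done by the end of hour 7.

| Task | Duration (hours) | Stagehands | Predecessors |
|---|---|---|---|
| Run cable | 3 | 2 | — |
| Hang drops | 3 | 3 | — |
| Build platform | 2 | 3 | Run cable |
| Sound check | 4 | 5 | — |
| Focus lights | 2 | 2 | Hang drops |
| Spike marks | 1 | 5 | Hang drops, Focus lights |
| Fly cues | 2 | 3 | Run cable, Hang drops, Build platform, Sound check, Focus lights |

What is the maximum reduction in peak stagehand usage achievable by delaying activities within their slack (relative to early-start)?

Early-start peak: h1:10  h2:10  h3:10  h4:10  h5:5  h6:8  h7:3 ⇒ 10.
Leveled (Run cable@1, Hang drops@1, Build platform@4, Sound check@1, Focus lights@4, Spike marks@6, Fly cues@6): h1:10  h2:10  h3:10  h4:10  h5:5  h6:8  h7:3 ⇒ 10.
Reduction 10 − 10 = 0.

0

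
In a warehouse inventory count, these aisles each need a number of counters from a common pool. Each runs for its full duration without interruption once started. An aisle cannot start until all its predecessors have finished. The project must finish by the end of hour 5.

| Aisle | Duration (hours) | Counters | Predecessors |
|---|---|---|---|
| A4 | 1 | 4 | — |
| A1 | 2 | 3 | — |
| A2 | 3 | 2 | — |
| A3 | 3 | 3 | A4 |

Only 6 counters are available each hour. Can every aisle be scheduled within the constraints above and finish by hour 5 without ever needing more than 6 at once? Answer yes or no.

yes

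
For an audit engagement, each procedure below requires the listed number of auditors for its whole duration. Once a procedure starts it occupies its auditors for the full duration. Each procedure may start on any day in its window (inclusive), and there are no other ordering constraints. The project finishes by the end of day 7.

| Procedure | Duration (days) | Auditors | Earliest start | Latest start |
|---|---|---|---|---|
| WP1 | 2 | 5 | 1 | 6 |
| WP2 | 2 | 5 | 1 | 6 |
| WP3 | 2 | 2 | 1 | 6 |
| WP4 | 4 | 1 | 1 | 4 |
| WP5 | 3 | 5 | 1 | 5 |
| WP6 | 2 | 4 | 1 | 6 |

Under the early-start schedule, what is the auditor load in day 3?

At early start, day 3 has: WP4, WP5.
Demand: 1 + 5 = 6.

6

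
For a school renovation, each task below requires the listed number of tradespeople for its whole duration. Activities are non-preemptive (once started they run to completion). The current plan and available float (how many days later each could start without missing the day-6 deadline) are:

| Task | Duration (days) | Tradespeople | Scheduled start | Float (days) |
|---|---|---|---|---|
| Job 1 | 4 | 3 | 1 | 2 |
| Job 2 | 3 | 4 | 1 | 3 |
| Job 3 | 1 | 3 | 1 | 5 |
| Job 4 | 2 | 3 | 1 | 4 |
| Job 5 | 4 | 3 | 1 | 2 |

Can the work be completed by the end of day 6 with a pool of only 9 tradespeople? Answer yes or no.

The minimum achievable peak is 10; 9 < 10, so no feasible schedule stays within the cap.

no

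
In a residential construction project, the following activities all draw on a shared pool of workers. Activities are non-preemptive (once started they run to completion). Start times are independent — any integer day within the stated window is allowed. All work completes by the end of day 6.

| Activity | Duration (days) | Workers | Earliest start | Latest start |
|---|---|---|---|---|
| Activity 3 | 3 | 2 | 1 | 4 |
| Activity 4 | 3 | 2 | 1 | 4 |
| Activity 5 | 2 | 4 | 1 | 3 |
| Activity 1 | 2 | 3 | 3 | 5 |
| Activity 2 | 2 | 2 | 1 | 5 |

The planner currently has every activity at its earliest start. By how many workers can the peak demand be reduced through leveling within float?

Early-start peak: d1:10  d2:10  d3:7  d4:3  d5:0  d6:0 ⇒ 10.
Leveled (Activity 3@1, Activity 4@3, Activity 5@1, Activity 1@5, Activity 2@3): d1:6  d2:6  d3:6  d4:4  d5:5  d6:3 ⇒ 6.
Reduction 10 − 6 = 4.

4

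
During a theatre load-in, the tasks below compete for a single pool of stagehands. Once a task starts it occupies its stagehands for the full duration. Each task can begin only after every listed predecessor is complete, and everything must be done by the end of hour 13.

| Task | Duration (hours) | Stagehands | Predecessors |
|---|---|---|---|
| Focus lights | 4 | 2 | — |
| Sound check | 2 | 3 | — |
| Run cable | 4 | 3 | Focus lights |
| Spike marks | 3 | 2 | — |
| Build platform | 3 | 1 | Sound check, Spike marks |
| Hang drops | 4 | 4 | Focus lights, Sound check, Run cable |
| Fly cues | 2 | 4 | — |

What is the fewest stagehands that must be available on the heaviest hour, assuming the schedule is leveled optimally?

6

Early-start (Focus lights@1, Sound check@1, Run cable@5, Spike marks@1, Build platform@4, Hang drops@9, Fly cues@1) gives peak 11: h1:11  h2:11  h3:4  h4:3  h5:4  h6:4  h7:3  h8:3  h9:4  h10:4  h11:4  h12:4  h13:0.
Shift Spike marks→5, Build platform→8, Fly cues→3.
Schedule Focus lights@1, Sound check@1, Run cable@5, Spike marks@5, Build platform@8, Hang drops@9, Fly cues@3: h1:5  h2:5  h3:6  h4:6  h5:5  h6:5  h7:5  h8:4  h9:5  h10:5  h11:4  h12:4  h13:0 — peak 6.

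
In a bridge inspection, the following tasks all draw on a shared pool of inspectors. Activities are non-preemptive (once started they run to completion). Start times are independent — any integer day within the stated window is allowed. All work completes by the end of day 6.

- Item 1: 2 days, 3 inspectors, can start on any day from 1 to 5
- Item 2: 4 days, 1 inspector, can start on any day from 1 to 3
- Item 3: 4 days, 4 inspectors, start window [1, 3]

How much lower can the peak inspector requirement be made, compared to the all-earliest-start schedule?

3

Early-start peak: d1:8  d2:8  d3:5  d4:5  d5:0  d6:0 ⇒ 8.
Leveled (Item 1@1, Item 2@1, Item 3@3): d1:4  d2:4  d3:5  d4:5  d5:4  d6:4 ⇒ 5.
Reduction 8 − 5 = 3.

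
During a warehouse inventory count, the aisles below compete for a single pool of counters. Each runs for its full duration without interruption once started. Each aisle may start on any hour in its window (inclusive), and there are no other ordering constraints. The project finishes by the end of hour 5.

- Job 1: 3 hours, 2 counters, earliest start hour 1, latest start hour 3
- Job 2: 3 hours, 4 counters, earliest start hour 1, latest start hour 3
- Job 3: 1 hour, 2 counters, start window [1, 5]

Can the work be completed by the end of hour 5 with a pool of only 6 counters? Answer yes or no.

Schedule Job 1@1, Job 2@1, Job 3@4: h1:6  h2:6  h3:6  h4:2  h5:0 — peak 6 ≤ 6.

yes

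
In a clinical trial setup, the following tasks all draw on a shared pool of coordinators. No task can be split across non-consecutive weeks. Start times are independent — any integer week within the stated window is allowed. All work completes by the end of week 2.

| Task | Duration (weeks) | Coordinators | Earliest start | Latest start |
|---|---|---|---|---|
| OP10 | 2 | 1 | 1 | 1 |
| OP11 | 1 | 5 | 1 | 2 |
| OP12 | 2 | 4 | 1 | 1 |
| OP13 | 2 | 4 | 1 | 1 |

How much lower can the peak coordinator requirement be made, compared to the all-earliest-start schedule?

Early-start peak: w1:14  w2:9 ⇒ 14.
Leveled (OP10@1, OP11@1, OP12@1, OP13@1): w1:14  w2:9 ⇒ 14.
Reduction 14 − 14 = 0.

0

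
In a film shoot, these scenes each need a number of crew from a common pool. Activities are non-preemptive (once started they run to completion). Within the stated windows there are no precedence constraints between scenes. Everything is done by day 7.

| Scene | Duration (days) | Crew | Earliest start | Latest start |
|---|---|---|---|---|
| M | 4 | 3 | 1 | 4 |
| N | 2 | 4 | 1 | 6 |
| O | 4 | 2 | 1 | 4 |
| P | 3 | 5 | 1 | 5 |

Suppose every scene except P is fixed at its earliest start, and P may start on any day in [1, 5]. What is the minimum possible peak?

P@1: d1:14  d2:14  d3:10  d4:5  d5:0  d6:0  d7:0 → peak 14
P@2: d1:9  d2:14  d3:10  d4:10  d5:0  d6:0  d7:0 → peak 14
P@3: d1:9  d2:9  d3:10  d4:10  d5:5  d6:0  d7:0 → peak 10
P@4: d1:9  d2:9  d3:5  d4:10  d5:5  d6:5  d7:0 → peak 10
P@5: d1:9  d2:9  d3:5  d4:5  d5:5  d6:5  d7:5 → peak 9
Best is P@5, peak 9.

9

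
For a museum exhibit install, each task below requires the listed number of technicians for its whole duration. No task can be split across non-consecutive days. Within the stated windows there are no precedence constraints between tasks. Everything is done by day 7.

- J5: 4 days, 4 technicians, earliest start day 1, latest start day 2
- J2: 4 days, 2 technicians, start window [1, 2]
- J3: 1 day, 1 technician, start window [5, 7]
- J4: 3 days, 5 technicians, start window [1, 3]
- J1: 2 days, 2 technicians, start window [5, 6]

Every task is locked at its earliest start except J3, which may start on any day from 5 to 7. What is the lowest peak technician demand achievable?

11

J3@5: d1:11  d2:11  d3:11  d4:6  d5:3  d6:2  d7:0 → peak 11
J3@6: d1:11  d2:11  d3:11  d4:6  d5:2  d6:3  d7:0 → peak 11
J3@7: d1:11  d2:11  d3:11  d4:6  d5:2  d6:2  d7:1 → peak 11
Best is J3@5, peak 11.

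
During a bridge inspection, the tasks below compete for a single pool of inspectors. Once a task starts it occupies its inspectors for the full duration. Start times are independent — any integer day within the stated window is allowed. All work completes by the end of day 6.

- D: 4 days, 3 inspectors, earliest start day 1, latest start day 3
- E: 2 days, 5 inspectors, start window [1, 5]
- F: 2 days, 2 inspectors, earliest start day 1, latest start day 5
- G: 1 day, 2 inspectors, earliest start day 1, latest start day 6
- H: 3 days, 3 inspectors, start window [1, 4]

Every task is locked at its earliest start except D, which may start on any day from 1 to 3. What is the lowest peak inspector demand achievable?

12

D@1: d1:15  d2:13  d3:6  d4:3  d5:0  d6:0 → peak 15
D@2: d1:12  d2:13  d3:6  d4:3  d5:3  d6:0 → peak 13
D@3: d1:12  d2:10  d3:6  d4:3  d5:3  d6:3 → peak 12
Best is D@3, peak 12.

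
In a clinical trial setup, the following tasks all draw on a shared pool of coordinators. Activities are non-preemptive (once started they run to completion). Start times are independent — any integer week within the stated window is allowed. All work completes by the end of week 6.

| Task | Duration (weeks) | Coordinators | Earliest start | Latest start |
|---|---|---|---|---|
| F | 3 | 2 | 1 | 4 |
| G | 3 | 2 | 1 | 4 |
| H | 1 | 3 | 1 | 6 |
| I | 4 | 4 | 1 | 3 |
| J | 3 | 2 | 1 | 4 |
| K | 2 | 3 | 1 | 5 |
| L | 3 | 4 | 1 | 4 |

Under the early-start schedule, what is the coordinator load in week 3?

14

At early start, week 3 has: F, G, I, J, L.
Demand: 2 + 2 + 4 + 2 + 4 = 14.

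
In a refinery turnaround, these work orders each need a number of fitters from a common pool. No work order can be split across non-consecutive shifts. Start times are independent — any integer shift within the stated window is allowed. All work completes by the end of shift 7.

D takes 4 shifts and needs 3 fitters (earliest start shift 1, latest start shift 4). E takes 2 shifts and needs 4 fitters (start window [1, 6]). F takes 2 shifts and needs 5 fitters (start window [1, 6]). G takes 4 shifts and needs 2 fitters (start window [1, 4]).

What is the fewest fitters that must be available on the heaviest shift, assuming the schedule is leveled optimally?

Early-start (D@1, E@1, F@1, G@1) gives peak 14: s1:14  s2:14  s3:5  s4:5  s5:0  s6:0  s7:0.
Shift F→5, G→3.
Schedule D@1, E@1, F@5, G@3: s1:7  s2:7  s3:5  s4:5  s5:7  s6:7  s7:0 — peak 7.

7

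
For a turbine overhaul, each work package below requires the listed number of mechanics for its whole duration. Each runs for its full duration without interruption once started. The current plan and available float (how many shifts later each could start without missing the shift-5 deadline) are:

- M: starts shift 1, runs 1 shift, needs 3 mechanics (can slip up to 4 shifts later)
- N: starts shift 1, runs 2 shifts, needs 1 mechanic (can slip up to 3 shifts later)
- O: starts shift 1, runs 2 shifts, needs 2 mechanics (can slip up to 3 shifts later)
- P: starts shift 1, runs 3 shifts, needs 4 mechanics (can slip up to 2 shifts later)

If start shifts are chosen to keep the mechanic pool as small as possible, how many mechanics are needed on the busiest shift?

5

Early-start (M@1, N@1, O@1, P@1) gives peak 10: s1:10  s2:7  s3:4  s4:0  s5:0.
Shift N→2, P→3.
Schedule M@1, N@2, O@1, P@3: s1:5  s2:3  s3:5  s4:4  s5:4 — peak 5.
Total mechanic-shifts = 21 over 5 shifts ⇒ peak ≥ ⌈21/5⌉ = 5, so 5 is optimal.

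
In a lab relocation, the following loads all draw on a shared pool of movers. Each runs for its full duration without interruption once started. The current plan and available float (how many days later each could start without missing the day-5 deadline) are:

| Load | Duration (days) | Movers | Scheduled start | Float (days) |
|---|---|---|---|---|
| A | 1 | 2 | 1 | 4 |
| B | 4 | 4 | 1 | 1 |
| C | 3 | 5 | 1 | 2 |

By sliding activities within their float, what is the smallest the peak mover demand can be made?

Early-start (A@1, B@1, C@1) gives peak 11: d1:11  d2:9  d3:9  d4:4  d5:0.
Shift C→2.
Schedule A@1, B@1, C@2: d1:6  d2:9  d3:9  d4:9  d5:0 — peak 9.

9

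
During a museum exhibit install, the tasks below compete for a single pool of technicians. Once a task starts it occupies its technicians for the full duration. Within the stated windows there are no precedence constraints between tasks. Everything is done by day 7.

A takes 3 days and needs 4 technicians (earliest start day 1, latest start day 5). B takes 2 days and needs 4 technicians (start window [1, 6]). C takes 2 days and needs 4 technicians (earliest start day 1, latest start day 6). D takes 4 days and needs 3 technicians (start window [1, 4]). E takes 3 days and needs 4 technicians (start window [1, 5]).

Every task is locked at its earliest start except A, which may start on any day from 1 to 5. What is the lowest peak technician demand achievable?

A@1: d1:19  d2:19  d3:11  d4:3  d5:0  d6:0  d7:0 → peak 19
A@2: d1:15  d2:19  d3:11  d4:7  d5:0  d6:0  d7:0 → peak 19
A@3: d1:15  d2:15  d3:11  d4:7  d5:4  d6:0  d7:0 → peak 15
A@4: d1:15  d2:15  d3:7  d4:7  d5:4  d6:4  d7:0 → peak 15
A@5: d1:15  d2:15  d3:7  d4:3  d5:4  d6:4  d7:4 → peak 15
Best is A@3, peak 15.

15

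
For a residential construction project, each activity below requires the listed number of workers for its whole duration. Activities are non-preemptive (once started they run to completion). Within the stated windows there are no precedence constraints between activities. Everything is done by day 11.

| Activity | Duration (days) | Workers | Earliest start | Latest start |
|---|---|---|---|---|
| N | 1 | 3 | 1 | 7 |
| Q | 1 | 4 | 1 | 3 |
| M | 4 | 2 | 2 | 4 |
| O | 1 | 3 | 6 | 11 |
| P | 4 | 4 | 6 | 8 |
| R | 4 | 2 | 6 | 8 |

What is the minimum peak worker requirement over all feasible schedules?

6

Early-start (N@1, Q@1, M@2, O@6, P@6, R@6) gives peak 9: d1:7  d2:2  d3:2  d4:2  d5:2  d6:9  d7:6  d8:6  d9:6  d10:0  d11:0.
Shift Q→2, P→7.
Schedule N@1, Q@2, M@2, O@6, P@7, R@6: d1:3  d2:6  d3:2  d4:2  d5:2  d6:5  d7:6  d8:6  d9:6  d10:4  d11:0 — peak 6.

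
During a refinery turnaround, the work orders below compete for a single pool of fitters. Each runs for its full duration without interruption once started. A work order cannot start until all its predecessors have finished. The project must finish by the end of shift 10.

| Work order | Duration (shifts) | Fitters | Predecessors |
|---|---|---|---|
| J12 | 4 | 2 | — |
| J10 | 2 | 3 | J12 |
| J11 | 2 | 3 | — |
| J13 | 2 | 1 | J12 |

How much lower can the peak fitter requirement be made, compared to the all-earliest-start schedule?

Early-start peak: s1:5  s2:5  s3:2  s4:2  s5:4  s6:4  s7:0  s8:0  s9:0  s10:0 ⇒ 5.
Leveled (J12@1, J10@5, J11@7, J13@9): s1:2  s2:2  s3:2  s4:2  s5:3  s6:3  s7:3  s8:3  s9:1  s10:1 ⇒ 3.
Reduction 5 − 3 = 2.

2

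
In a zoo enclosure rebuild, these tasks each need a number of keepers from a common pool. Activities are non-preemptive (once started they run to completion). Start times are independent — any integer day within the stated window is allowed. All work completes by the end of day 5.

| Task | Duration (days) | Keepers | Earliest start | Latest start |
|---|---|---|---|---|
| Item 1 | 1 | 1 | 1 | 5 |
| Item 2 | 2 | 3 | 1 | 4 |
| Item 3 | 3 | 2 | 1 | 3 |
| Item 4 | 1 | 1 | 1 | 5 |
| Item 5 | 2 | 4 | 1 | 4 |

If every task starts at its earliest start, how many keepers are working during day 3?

At early start, day 3 has: Item 3.
Demand: 2 = 2.

2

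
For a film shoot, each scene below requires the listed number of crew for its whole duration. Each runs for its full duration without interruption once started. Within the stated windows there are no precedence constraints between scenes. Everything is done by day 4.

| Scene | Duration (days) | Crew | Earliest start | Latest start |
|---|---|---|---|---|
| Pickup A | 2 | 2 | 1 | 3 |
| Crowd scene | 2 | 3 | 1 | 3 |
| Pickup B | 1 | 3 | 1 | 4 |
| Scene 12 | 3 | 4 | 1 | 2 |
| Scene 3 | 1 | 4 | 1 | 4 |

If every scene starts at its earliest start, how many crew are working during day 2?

At early start, day 2 has: Pickup A, Crowd scene, Scene 12.
Demand: 2 + 3 + 4 = 9.

9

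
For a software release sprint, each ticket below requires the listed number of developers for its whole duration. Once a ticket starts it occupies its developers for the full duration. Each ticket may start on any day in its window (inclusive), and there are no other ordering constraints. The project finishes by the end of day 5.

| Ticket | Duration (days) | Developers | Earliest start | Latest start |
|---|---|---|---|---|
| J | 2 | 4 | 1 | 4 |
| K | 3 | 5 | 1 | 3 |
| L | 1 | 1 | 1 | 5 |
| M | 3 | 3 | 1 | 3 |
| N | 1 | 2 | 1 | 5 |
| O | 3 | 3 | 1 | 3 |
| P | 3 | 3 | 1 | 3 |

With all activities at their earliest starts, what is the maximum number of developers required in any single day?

21

Early-start schedule: J@1, K@1, L@1, M@1, N@1, O@1, P@1.
Load per day: day 1: 21, day 2: 18, day 3: 14, day 4: 0, day 5: 0.
Peak is 21.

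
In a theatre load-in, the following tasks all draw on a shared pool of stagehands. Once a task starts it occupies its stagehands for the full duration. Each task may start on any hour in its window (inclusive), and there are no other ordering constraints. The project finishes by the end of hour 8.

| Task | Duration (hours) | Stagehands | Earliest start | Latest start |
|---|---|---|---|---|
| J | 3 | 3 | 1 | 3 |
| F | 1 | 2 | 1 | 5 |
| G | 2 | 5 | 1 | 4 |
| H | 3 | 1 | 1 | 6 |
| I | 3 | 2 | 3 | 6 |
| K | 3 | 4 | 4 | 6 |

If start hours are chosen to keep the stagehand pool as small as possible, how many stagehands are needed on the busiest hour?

6

Early-start (J@1, F@1, G@1, H@1, I@3, K@4) gives peak 11: h1:11  h2:9  h3:6  h4:6  h5:6  h6:4  h7:0  h8:0.
Shift G→4, I→6, K→6.
Schedule J@1, F@1, G@4, H@1, I@6, K@6: h1:6  h2:4  h3:4  h4:5  h5:5  h6:6  h7:6  h8:6 — peak 6.
Total stagehand-hours = 42 over 8 hours ⇒ peak ≥ ⌈42/8⌉ = 6, so 6 is optimal.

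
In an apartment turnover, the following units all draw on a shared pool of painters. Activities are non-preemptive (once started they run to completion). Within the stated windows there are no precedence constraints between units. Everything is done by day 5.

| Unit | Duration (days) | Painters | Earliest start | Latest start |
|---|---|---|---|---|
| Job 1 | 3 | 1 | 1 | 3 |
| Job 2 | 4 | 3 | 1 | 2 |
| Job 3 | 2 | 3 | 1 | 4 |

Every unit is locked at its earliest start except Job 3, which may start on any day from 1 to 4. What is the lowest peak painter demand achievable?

6

Job 3@1: d1:7  d2:7  d3:4  d4:3  d5:0 → peak 7
Job 3@2: d1:4  d2:7  d3:7  d4:3  d5:0 → peak 7
Job 3@3: d1:4  d2:4  d3:7  d4:6  d5:0 → peak 7
Job 3@4: d1:4  d2:4  d3:4  d4:6  d5:3 → peak 6
Best is Job 3@4, peak 6.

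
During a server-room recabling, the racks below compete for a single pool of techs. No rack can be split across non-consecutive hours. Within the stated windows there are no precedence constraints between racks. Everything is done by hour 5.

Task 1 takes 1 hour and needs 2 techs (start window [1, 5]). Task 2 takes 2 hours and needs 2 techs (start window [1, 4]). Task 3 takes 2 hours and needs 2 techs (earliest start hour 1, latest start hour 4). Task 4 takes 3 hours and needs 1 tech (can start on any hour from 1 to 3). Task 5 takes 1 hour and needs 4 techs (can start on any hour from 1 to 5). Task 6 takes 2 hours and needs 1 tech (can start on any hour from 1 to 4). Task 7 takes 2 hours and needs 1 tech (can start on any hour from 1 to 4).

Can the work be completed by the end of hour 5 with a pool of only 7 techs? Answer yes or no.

yes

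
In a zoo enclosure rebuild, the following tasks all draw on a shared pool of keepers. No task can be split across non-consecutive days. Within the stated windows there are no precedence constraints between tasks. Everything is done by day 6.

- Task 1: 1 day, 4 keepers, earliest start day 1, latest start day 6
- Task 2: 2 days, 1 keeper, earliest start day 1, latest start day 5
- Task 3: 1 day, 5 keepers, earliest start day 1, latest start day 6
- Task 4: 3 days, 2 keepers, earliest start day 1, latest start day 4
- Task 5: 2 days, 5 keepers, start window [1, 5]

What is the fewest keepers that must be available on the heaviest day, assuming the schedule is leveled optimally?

6

Early-start (Task 1@1, Task 2@1, Task 3@1, Task 4@1, Task 5@1) gives peak 17: d1:17  d2:8  d3:2  d4:0  d5:0  d6:0.
Shift Task 2→2, Task 3→4, Task 5→5.
Schedule Task 1@1, Task 2@2, Task 3@4, Task 4@1, Task 5@5: d1:6  d2:3  d3:3  d4:5  d5:5  d6:5 — peak 6.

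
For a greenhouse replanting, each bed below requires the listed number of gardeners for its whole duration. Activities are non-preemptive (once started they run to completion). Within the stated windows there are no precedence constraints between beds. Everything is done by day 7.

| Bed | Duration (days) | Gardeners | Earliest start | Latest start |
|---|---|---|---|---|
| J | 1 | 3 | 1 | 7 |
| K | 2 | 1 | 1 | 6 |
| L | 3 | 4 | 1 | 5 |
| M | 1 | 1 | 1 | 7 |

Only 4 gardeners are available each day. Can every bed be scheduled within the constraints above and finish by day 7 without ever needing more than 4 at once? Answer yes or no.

Schedule J@1, K@1, L@3, M@2: d1:4  d2:2  d3:4  d4:4  d5:4  d6:0  d7:0 — peak 4 ≤ 4.

yes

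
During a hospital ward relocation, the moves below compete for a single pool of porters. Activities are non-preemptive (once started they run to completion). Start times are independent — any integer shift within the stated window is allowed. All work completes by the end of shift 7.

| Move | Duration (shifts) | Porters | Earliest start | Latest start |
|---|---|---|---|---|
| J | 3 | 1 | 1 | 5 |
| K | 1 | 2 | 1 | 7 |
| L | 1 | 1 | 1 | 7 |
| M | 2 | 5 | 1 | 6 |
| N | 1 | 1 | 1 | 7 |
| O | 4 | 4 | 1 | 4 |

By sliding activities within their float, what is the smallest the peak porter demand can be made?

Early-start (J@1, K@1, L@1, M@1, N@1, O@1) gives peak 14: s1:14  s2:10  s3:5  s4:4  s5:0  s6:0  s7:0.
Shift M→6, O→2.
Schedule J@1, K@1, L@1, M@6, N@1, O@2: s1:5  s2:5  s3:5  s4:4  s5:4  s6:5  s7:5 — peak 5.
Total porter-shifts = 33 over 7 shifts ⇒ peak ≥ ⌈33/7⌉ = 5, so 5 is optimal.

5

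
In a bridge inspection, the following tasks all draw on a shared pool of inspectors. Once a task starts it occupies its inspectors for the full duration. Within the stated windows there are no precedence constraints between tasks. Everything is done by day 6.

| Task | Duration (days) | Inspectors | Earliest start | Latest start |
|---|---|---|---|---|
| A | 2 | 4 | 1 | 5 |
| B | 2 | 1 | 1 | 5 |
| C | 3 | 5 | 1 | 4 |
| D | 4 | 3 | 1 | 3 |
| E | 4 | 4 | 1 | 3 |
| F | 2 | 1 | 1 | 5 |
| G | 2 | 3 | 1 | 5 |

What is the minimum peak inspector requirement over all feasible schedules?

Early-start (A@1, B@1, C@1, D@1, E@1, F@1, G@1) gives peak 21: d1:21  d2:21  d3:12  d4:7  d5:0  d6:0.
Shift D→3, E→3, G→4.
Schedule A@1, B@1, C@1, D@3, E@3, F@1, G@4: d1:11  d2:11  d3:12  d4:10  d5:10  d6:7 — peak 12.

12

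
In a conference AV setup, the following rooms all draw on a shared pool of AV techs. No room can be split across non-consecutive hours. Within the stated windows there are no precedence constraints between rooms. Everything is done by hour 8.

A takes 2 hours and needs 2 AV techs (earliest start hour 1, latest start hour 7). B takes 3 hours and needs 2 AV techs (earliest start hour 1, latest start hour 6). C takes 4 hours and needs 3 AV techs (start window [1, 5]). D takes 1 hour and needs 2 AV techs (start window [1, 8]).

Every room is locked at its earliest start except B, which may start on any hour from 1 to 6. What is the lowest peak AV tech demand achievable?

7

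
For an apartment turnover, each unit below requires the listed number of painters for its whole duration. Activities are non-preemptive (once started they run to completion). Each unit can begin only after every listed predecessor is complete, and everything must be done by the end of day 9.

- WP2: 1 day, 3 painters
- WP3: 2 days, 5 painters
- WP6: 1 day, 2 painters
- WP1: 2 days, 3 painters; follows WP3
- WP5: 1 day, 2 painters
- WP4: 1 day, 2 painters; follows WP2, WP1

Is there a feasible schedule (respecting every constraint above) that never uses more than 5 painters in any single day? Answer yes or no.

Schedule WP2@1, WP3@2, WP6@1, WP1@4, WP5@4, WP4@6: d1:5  d2:5  d3:5  d4:5  d5:3  d6:2  d7:0  d8:0  d9:0 — peak 5 ≤ 5.

yes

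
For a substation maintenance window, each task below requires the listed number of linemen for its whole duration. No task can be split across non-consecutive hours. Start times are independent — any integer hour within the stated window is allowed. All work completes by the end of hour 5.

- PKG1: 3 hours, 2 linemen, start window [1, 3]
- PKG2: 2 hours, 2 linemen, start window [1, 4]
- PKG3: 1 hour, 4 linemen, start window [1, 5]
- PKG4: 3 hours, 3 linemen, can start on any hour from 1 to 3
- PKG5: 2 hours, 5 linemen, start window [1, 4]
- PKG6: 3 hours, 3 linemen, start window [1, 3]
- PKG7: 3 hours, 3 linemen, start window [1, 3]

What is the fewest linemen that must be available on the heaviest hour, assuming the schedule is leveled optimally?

Early-start (PKG1@1, PKG2@1, PKG3@1, PKG4@1, PKG5@1, PKG6@1, PKG7@1) gives peak 22: h1:22  h2:18  h3:11  h4:0  h5:0.
Shift PKG5→4, PKG6→2, PKG7→3.
Schedule PKG1@1, PKG2@1, PKG3@1, PKG4@1, PKG5@4, PKG6@2, PKG7@3: h1:11  h2:10  h3:11  h4:11  h5:8 — peak 11.
Total lineman-hours = 51 over 5 hours ⇒ peak ≥ ⌈51/5⌉ = 11, so 11 is optimal.

11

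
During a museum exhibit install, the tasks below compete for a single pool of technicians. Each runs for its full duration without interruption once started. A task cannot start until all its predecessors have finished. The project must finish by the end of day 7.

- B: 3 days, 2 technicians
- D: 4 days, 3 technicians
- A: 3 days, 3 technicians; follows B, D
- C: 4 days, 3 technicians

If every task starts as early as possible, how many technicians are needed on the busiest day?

Early-start schedule: B@1, D@1, A@5, C@1.
Load per day: day 1: 8, day 2: 8, day 3: 8, day 4: 6, day 5: 3, day 6: 3, day 7: 3.
Peak is 8.

8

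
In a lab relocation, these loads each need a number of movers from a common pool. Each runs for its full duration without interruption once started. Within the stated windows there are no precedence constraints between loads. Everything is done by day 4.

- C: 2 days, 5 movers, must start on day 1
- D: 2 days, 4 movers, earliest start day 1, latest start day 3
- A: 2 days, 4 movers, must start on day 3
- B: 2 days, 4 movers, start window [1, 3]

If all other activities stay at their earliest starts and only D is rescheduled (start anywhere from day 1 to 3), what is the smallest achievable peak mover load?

D@1: d1:13  d2:13  d3:4  d4:4 → peak 13
D@2: d1:9  d2:13  d3:8  d4:4 → peak 13
D@3: d1:9  d2:9  d3:8  d4:8 → peak 9
Best is D@3, peak 9.

9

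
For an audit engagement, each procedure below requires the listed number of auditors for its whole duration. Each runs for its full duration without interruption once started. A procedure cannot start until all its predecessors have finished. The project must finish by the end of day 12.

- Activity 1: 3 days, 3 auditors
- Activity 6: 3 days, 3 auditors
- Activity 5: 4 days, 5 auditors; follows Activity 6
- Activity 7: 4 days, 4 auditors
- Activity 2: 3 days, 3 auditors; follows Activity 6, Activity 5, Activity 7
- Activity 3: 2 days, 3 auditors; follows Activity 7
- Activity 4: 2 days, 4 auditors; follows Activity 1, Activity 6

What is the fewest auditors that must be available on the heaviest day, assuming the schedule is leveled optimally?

8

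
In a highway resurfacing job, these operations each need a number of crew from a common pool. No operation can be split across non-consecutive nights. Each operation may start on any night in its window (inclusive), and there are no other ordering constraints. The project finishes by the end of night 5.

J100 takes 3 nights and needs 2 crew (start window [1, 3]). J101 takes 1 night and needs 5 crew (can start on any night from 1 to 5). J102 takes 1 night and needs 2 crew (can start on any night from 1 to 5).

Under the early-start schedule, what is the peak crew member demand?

9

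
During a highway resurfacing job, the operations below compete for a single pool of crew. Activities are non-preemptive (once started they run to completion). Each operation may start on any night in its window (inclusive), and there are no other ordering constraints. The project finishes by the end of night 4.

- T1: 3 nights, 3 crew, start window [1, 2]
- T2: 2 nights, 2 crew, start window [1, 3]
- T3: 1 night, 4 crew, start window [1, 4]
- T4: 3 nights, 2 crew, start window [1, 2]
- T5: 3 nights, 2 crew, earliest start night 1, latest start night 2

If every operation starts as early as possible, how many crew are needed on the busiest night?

Early-start schedule: T1@1, T2@1, T3@1, T4@1, T5@1.
Load per night: night 1: 13, night 2: 9, night 3: 7, night 4: 0.
Peak is 13.

13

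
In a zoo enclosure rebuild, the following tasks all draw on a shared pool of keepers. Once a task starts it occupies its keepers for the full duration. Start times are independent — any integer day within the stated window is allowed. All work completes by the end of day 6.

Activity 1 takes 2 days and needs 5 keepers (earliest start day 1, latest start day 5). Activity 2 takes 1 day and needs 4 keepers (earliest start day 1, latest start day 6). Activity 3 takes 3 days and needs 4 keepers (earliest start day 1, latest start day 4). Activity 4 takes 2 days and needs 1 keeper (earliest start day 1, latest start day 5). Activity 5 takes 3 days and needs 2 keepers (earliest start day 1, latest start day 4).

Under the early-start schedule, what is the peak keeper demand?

Early-start schedule: Activity 1@1, Activity 2@1, Activity 3@1, Activity 4@1, Activity 5@1.
Load per day: day 1: 16, day 2: 12, day 3: 6, day 4: 0, day 5: 0, day 6: 0.
Peak is 16.

16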